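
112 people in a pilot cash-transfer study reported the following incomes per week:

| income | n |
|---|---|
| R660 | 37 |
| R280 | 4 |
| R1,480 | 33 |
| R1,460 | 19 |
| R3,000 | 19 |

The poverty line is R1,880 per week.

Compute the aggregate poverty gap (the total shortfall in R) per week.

R72,720

Below z: 4×R280, 37×R660, 19×R1,460, 33×R1,480 (q = 93 of N = 112).
Individual gaps: 4×(1880−280) = 6400; 37×(1880−660) = 45140; 19×(1880−1460) = 7980; 33×(1880−1480) = 13200.
Aggregate gap = R72,720.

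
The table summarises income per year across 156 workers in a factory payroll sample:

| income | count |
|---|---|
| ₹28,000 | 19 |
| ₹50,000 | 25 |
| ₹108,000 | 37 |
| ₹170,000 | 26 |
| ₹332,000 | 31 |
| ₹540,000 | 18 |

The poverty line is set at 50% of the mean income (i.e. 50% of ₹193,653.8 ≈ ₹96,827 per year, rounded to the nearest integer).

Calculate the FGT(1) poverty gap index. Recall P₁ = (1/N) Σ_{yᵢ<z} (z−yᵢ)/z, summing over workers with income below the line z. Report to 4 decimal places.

0.1641

Incomes under z: 19×₹28,000, 25×₹50,000 (q = 44 of N = 156).
Shortfall ratios: (96827−28000)/96827 = 0.7108 (×19); (96827−50000)/96827 = 0.4836 (×25).
Σ = 25.596042. Dividing by the full population N = 156 gives P₁ = 0.1641.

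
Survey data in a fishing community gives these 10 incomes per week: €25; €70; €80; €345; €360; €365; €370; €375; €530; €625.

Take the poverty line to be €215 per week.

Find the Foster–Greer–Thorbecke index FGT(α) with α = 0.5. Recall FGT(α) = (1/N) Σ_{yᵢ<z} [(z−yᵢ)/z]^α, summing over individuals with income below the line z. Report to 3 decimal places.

Below the line: €25, €70, €80 (q = 3 of N = 10).
Gap ratios (z−y)/z: (215−25)/215 = 0.8837; (215−70)/215 = 0.6744; (215−80)/215 = 0.6279.
Raised to α = 0.5: 0.94006; 0.82123; 0.79241.
Sum = 2.553700; FGT(0.5) = 2.553700 / 10 = 0.255.

0.255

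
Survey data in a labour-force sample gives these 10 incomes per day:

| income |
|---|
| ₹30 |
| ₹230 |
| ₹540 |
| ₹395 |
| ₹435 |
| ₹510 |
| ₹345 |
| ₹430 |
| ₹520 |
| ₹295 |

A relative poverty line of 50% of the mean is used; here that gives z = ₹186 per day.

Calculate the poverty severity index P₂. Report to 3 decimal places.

Incomes under z: ₹30 (q = 1 of N = 10).
Relative gaps: (186−30)/186 = 0.8387.
Squared: 0.7034.
Sum = 0.703434; P₂ = 0.703434 / 10 = 0.070.

0.070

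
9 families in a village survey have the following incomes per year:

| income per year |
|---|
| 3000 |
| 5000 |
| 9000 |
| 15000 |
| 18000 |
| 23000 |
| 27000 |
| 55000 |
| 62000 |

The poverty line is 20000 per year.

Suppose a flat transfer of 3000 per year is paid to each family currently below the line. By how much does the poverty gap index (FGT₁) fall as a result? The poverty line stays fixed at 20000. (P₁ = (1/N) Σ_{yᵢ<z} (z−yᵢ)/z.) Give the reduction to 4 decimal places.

Before: below the line — 3000, 5000, 9000, 15000, 18000; poverty gap index (FGT₁) = 0.277778.
After the 3000 transfer: below the line — 6000, 8000, 12000, 18000; poverty gap index (FGT₁) = 0.200000.
Reduction = 0.277778 − 0.200000 = 0.0778.

0.0778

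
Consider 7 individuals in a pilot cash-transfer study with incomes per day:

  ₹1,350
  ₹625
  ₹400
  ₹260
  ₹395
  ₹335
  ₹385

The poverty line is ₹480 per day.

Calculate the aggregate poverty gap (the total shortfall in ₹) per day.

₹625

Below the line: ₹260, ₹335, ₹385, ₹395, ₹400 (q = 5 of N = 7).
Individual gaps: 480−260 = 220; 480−335 = 145; 480−385 = 95; 480−395 = 85; 480−400 = 80.
Aggregate gap = ₹625.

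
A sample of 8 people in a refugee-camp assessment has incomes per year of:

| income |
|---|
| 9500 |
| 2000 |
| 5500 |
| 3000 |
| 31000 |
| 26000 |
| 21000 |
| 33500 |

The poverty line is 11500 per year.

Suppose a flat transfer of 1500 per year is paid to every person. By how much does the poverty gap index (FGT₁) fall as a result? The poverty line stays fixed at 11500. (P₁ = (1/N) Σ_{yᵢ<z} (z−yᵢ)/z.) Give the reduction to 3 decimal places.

Before: below the line — 2000, 3000, 5500, 9500; poverty gap index (FGT₁) = 0.28261.
After the 1500 transfer: below the line — 3500, 4500, 7000, 11000; poverty gap index (FGT₁) = 0.21739.
Reduction = 0.28261 − 0.21739 = 0.065.

0.065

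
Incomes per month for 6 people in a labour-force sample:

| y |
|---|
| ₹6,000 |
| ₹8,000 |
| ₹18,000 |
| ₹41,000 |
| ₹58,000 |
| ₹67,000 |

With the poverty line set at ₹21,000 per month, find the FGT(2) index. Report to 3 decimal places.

Below z: ₹6,000, ₹8,000, ₹18,000 (q = 3 of N = 6).
Relative gaps: (21000−6000)/21000 = 0.7143; (21000−8000)/21000 = 0.6190; (21000−18000)/21000 = 0.1429.
Squared: 0.5102; 0.3832; 0.0204.
Sum = 0.913832; P₂ = 0.913832 / 6 = 0.152.

0.152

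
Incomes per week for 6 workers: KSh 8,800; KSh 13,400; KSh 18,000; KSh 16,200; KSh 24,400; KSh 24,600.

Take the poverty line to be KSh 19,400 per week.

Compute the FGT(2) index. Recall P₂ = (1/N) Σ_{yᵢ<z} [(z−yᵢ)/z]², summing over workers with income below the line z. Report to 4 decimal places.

Poor units: KSh 8,800, KSh 13,400, KSh 16,200, KSh 18,000 (q = 4 of N = 6).
Shortfall ratios: (19400−8800)/19400 = 0.5464; (19400−13400)/19400 = 0.3093; (19400−16200)/19400 = 0.1649; (19400−18000)/19400 = 0.0722.
Squared: 0.2985; 0.0957; 0.0272; 0.0052.
Sum = 0.426613; P₂ = 0.426613 / 6 = 0.0711.

0.0711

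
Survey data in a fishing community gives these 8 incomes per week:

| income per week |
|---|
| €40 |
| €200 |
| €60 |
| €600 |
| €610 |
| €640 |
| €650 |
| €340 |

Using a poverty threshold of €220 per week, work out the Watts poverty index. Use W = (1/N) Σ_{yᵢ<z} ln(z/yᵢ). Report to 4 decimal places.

0.3874

Below the line: €40, €60, €200 (q = 3 of N = 8).
ln(z/y) terms: ln(220/40) = 1.7047; ln(220/60) = 1.2993; ln(220/200) = 0.0953.
W = 3.099341 / 8 = 0.3874.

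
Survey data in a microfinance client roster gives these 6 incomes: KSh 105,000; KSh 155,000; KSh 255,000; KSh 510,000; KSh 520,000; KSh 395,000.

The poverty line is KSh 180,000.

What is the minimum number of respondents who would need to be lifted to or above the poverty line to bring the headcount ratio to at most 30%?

1

2 of the 6 respondents are poor, so H = 2/6 = 0.333.
A headcount ratio of at most 30% allows at most ⌊0.30 × 6⌋ = 1 poor respondents.
So at least 2 − 1 = 1 must be lifted.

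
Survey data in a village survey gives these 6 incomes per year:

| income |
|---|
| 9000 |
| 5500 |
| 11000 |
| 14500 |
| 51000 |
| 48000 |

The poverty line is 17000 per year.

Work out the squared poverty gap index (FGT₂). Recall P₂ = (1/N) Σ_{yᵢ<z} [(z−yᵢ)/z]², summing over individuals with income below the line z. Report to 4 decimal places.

0.1375

Poor units: 5500, 9000, 11000, 14500 (q = 4 of N = 6).
Shortfall ratios: (17000−5500)/17000 = 0.6765; (17000−9000)/17000 = 0.4706; (17000−11000)/17000 = 0.3529; (17000−14500)/17000 = 0.1471.
Squared: 0.4576; 0.2215; 0.1246; 0.0216.
Sum = 0.825260; P₂ = 0.825260 / 6 = 0.1375.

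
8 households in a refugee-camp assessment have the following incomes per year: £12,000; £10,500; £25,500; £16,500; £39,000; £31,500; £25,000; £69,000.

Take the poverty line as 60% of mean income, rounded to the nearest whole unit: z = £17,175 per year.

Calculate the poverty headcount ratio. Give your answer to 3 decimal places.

0.375

3 of the 8 households have income below £17,175.
H = 3/8 = 0.375.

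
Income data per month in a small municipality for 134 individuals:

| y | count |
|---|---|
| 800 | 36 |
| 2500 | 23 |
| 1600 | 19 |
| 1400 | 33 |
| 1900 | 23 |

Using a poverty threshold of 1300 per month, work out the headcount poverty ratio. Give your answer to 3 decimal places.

0.269

36 of the 134 individuals have income below 1300.
H = 36/134 = 0.269.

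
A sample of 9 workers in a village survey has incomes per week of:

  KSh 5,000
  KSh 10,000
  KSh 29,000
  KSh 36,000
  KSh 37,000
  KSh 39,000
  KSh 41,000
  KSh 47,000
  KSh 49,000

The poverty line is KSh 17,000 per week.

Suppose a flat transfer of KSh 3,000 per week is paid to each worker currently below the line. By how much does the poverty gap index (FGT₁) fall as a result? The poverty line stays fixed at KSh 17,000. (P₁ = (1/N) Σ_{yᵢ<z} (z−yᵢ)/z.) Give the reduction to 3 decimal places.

Before: below the line — KSh 5,000, KSh 10,000; poverty gap index (FGT₁) = 0.12418.
After the KSh 3,000 transfer: below the line — KSh 8,000, KSh 13,000; poverty gap index (FGT₁) = 0.08497.
Reduction = 0.12418 − 0.08497 = 0.039.

0.039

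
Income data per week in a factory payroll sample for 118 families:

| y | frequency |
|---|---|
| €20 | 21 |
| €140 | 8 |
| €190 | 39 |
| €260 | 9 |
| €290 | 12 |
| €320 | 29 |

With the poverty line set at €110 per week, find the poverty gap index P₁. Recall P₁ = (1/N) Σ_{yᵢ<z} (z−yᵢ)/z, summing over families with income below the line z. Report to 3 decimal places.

Incomes under z: 21×€20 (q = 21 of N = 118).
Gap ratios (z−y)/z: (110−20)/110 = 0.8182 (×21).
Σ = 17.181818. Dividing by the full population N = 118 gives P₁ = 0.146.

0.146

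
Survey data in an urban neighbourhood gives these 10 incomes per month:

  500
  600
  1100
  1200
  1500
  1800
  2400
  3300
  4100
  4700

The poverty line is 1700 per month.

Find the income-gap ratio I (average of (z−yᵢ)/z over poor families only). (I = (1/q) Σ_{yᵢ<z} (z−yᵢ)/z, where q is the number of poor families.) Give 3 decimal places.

0.424

Incomes under z: 500, 600, 1100, 1200, 1500 (q = 5 of N = 10).
Relative gaps: 0.7059, 0.6471, 0.3529, 0.2941, 0.1176; sum = 2.117647.
The income-gap ratio divides by q (the poor only): 2.117647 / 5 = 0.424.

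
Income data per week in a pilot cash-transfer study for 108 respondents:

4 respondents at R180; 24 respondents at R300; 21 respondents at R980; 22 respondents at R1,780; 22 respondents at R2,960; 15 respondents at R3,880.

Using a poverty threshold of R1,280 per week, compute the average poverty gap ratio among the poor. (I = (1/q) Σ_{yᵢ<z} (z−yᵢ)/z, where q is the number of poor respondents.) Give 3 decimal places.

Incomes under z: 4×R180, 24×R300, 21×R980 (q = 49 of N = 108).
Shortfall ratios (z−y)/z: 0.8594 (×4), 0.7656 (×24), 0.2344 (×21); sum = 26.734375.
I averages over the q = 49 poor units only: 26.734375 / 49 = 0.546.

0.546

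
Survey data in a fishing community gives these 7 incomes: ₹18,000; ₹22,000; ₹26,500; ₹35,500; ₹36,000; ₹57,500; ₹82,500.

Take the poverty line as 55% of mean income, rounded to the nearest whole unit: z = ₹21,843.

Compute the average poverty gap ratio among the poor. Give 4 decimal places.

0.1759

Below z: ₹18,000 (q = 1 of N = 7).
Shortfall ratios (z−y)/z: 0.1759; sum = 0.175937.
The income-gap ratio divides by q (the poor only): 0.175937 / 1 = 0.1759.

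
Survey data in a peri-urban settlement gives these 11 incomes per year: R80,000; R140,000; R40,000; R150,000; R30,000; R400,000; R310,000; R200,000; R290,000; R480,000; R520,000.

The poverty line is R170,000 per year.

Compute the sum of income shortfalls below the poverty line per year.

Below z: R30,000, R40,000, R80,000, R140,000, R150,000 (q = 5 of N = 11).
Individual gaps: 170000−30000 = 140000; 170000−40000 = 130000; 170000−80000 = 90000; 170000−140000 = 30000; 170000−150000 = 20000.
Aggregate gap = R410,000.

R410,000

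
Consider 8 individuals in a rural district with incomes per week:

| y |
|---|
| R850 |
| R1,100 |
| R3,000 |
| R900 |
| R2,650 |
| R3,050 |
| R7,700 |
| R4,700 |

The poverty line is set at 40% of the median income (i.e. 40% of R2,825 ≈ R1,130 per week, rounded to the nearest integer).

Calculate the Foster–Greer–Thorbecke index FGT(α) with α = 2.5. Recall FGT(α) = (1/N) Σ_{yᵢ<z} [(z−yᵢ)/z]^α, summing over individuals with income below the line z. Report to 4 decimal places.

0.0062

Incomes under z: R850, R900, R1,100 (q = 3 of N = 8).
Normalized shortfalls: (1130−850)/1130 = 0.2478; (1130−900)/1130 = 0.2035; (1130−1100)/1130 = 0.0265.
Raised to α = 2.5: 0.03056; 0.01869; 0.00011.
Sum = 0.049369; FGT(2.5) = 0.049369 / 8 = 0.0062.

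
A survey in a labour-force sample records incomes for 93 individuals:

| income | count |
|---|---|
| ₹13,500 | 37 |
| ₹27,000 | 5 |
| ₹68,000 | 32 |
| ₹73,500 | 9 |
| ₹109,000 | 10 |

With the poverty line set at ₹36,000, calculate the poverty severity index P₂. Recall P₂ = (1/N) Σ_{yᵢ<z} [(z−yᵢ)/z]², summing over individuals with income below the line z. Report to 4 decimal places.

0.1588

Incomes under z: 37×₹13,500, 5×₹27,000 (q = 42 of N = 93).
Gap ratios (z−y)/z: (36000−13500)/36000 = 0.6250 (×37); (36000−27000)/36000 = 0.2500 (×5).
Squared: 0.3906 (×37); 0.0625 (×5).
Sum = 14.765625; P₂ = 14.765625 / 93 = 0.1588.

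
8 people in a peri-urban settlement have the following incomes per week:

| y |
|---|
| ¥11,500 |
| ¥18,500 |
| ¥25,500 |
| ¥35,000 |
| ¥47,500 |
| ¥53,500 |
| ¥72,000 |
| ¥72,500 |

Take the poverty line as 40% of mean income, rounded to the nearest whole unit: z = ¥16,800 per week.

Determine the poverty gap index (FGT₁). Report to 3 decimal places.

Below the line: ¥11,500 (q = 1 of N = 8).
Gap ratios (z−y)/z: (16800−11500)/16800 = 0.3155.
Sum of shortfalls = 0.315476; P₁ averages over all N: 0.315476 / 8 = 0.039.

0.039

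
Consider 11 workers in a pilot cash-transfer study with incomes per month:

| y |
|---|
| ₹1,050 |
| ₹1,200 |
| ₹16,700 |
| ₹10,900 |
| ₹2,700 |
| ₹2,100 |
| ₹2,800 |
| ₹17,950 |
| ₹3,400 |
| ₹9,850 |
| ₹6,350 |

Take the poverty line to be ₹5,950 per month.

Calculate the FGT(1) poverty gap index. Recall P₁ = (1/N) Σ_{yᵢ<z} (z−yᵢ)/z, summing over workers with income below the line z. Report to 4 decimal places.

0.3430

Incomes under z: ₹1,050, ₹1,200, ₹2,100, ₹2,700, ₹2,800, ₹3,400 (q = 6 of N = 11).
Shortfall ratios: (5950−1050)/5950 = 0.8235; (5950−1200)/5950 = 0.7983; (5950−2100)/5950 = 0.6471; (5950−2700)/5950 = 0.5462; (5950−2800)/5950 = 0.5294; (5950−3400)/5950 = 0.4286.
Sum of shortfalls = 3.773109; P₁ averages over all N: 3.773109 / 11 = 0.3430.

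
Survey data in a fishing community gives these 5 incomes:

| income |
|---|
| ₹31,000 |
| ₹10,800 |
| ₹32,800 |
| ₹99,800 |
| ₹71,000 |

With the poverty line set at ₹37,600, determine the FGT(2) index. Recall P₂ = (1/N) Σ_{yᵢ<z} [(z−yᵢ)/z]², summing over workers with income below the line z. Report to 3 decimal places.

Below z: ₹10,800, ₹31,000, ₹32,800 (q = 3 of N = 5).
Relative gaps: (37600−10800)/37600 = 0.7128; (37600−31000)/37600 = 0.1755; (37600−32800)/37600 = 0.1277.
Squared: 0.5080; 0.0308; 0.0163.
Sum = 0.555144; P₂ = 0.555144 / 5 = 0.111.

0.111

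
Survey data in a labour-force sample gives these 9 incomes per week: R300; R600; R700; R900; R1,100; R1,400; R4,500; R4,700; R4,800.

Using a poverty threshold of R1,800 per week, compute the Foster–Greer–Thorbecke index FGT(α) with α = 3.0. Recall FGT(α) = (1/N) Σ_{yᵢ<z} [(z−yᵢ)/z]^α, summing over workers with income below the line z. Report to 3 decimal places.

0.144

Poor units: R300, R600, R700, R900, R1,100, R1,400 (q = 6 of N = 9).
Relative gaps: (1800−300)/1800 = 0.8333; (1800−600)/1800 = 0.6667; (1800−700)/1800 = 0.6111; (1800−900)/1800 = 0.5000; (1800−1100)/1800 = 0.3889; (1800−1400)/1800 = 0.2222.
Raised to α = 3.0: 0.57870; 0.29630; 0.22822; 0.12500; 0.05881; 0.01097.
Sum = 1.298011; FGT(3.0) = 1.298011 / 9 = 0.144.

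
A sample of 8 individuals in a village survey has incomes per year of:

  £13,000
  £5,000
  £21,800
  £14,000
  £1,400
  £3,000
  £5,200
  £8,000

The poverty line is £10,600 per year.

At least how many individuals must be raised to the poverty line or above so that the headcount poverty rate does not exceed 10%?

5

5 of the 8 individuals are poor, so H = 5/8 = 0.625.
A headcount ratio of at most 10% allows at most ⌊0.10 × 8⌋ = 0 poor individuals.
So at least 5 − 0 = 5 must be lifted.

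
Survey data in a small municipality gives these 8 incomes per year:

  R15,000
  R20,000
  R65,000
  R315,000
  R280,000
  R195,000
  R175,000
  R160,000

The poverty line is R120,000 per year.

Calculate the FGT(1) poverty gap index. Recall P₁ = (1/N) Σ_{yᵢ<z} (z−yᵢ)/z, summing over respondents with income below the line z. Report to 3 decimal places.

Poor units: R15,000, R20,000, R65,000 (q = 3 of N = 8).
Relative gaps: (120000−15000)/120000 = 0.8750; (120000−20000)/120000 = 0.8333; (120000−65000)/120000 = 0.4583.
Sum of shortfalls = 2.166667; P₁ averages over all N: 2.166667 / 8 = 0.271.

0.271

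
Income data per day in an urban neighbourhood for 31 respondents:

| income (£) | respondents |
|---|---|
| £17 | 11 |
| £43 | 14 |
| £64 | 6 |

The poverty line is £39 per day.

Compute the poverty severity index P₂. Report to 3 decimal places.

0.113

Below the line: 11×£17 (q = 11 of N = 31).
Relative gaps: (39−17)/39 = 0.5641 (×11).
Squared: 0.3182 (×11).
Sum = 3.500329; P₂ = 3.500329 / 31 = 0.113.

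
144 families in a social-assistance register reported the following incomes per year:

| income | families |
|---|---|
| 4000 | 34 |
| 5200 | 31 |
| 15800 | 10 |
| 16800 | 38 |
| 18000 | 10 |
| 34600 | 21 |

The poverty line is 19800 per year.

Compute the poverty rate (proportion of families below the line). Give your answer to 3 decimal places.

123 of the 144 families have income below 19800.
H = 123/144 = 0.854.

0.854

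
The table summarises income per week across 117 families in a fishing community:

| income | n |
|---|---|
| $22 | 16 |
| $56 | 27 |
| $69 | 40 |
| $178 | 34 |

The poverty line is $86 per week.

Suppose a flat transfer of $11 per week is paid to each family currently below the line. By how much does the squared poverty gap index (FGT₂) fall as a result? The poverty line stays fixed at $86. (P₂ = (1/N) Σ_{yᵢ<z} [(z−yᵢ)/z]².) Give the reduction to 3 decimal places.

Before: below the line — 16×$22, 27×$56, 40×$69; squared poverty gap index (FGT₂) = 0.11718.
After the $11 transfer: below the line — 16×$33, 27×$67, 40×$80; squared poverty gap index (FGT₂) = 0.06487.
Reduction = 0.11718 − 0.06487 = 0.052.

0.052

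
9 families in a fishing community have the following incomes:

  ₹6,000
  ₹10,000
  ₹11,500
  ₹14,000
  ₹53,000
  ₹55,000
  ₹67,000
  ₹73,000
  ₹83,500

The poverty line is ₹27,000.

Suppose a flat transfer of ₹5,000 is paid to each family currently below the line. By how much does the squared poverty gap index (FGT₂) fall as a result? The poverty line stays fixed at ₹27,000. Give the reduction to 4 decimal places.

0.0861

Before: below the line — ₹6,000, ₹10,000, ₹11,500, ₹14,000; squared poverty gap index (FGT₂) = 0.173640.
After the ₹5,000 transfer: below the line — ₹11,000, ₹15,000, ₹16,500, ₹19,000; squared poverty gap index (FGT₂) = 0.087525.
Reduction = 0.173640 − 0.087525 = 0.0861.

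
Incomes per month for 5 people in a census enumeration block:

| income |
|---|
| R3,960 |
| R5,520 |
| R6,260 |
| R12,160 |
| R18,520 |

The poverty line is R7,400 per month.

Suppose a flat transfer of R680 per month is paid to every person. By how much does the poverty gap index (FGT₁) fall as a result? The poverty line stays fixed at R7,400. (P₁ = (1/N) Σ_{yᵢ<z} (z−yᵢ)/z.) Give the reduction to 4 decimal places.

0.0551

Before: below the line — R3,960, R5,520, R6,260; poverty gap index (FGT₁) = 0.174595.
After the R680 transfer: below the line — R4,640, R6,200, R6,940; poverty gap index (FGT₁) = 0.119459.
Reduction = 0.174595 − 0.119459 = 0.0551.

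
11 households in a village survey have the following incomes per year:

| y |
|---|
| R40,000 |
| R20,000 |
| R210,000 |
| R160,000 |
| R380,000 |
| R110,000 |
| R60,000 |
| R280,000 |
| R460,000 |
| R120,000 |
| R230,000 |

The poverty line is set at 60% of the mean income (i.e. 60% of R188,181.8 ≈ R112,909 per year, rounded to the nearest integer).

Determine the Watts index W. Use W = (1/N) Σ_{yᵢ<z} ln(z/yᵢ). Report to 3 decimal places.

0.312

Below the line: R20,000, R40,000, R60,000, R110,000 (q = 4 of N = 11).
Log gaps: ln(112909/20000) = 1.7308; ln(112909/40000) = 1.0377; ln(112909/60000) = 0.6322; ln(112909/110000) = 0.0261.
W = 3.426892 / 11 = 0.312.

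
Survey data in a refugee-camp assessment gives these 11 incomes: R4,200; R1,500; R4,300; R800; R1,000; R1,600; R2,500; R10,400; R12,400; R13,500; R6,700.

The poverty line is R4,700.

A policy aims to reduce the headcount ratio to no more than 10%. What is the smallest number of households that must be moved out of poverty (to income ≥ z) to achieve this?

6

Currently q = 7 of N = 11 are below the line (H = 0.636).
A headcount ratio of at most 10% allows at most ⌊0.10 × 11⌋ = 1 poor households.
So at least 7 − 1 = 6 must be lifted.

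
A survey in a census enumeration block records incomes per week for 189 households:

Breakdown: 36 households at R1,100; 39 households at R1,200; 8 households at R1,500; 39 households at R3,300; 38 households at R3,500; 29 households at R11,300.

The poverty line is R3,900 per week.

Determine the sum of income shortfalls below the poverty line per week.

Poor units: 36×R1,100, 39×R1,200, 8×R1,500, 39×R3,300, 38×R3,500 (q = 160 of N = 189).
Individual gaps: 36×(3900−1100) = 100800; 39×(3900−1200) = 105300; 8×(3900−1500) = 19200; 39×(3900−3300) = 23400; 38×(3900−3500) = 15200.
Aggregate gap = R263,900.

R263,900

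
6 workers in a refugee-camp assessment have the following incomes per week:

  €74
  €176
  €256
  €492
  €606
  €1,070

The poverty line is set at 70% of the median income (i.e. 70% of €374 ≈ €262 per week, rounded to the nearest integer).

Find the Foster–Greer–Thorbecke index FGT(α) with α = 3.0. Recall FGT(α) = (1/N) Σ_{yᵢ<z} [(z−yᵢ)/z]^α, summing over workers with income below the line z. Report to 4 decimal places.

0.0675

Below the line: €74, €176, €256 (q = 3 of N = 6).
Relative gaps: (262−74)/262 = 0.7176; (262−176)/262 = 0.3282; (262−256)/262 = 0.0229.
Raised to α = 3.0: 0.36946; 0.03537; 0.00001.
Sum = 0.404840; FGT(3.0) = 0.404840 / 6 = 0.0675.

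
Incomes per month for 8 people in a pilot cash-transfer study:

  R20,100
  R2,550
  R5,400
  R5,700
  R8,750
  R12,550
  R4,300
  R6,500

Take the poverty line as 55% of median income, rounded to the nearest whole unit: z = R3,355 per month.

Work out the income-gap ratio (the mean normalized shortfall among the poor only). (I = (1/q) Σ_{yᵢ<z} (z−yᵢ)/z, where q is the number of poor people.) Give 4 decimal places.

0.2399

Below z: R2,550 (q = 1 of N = 8).
Shortfall ratios (z−y)/z: 0.2399; sum = 0.239940.
The income-gap ratio divides by q (the poor only): 0.239940 / 1 = 0.2399.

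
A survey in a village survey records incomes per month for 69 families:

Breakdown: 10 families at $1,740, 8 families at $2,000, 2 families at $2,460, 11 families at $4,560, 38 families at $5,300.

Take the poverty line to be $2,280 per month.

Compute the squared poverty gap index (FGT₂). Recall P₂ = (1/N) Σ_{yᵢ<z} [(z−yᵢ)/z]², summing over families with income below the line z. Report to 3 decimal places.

0.010

Incomes under z: 10×$1,740, 8×$2,000 (q = 18 of N = 69).
Relative gaps: (2280−1740)/2280 = 0.2368 (×10); (2280−2000)/2280 = 0.1228 (×8).
Squared: 0.0561 (×10); 0.0151 (×8).
Sum = 0.681594; P₂ = 0.681594 / 69 = 0.010.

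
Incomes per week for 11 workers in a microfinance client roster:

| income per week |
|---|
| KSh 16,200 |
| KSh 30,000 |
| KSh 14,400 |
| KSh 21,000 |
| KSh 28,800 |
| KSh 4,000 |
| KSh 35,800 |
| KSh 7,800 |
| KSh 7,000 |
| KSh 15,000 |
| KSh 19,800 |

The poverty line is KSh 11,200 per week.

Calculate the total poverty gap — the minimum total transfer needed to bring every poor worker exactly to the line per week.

Below z: KSh 4,000, KSh 7,000, KSh 7,800 (q = 3 of N = 11).
Individual gaps: 11200−4000 = 7200; 11200−7000 = 4200; 11200−7800 = 3400.
Aggregate gap = KSh 14,800.

KSh 14,800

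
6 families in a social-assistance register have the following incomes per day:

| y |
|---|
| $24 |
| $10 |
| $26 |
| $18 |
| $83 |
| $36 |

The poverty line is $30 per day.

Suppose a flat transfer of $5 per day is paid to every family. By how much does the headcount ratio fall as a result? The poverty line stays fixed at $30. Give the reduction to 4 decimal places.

0.1667

Before: below the line — $10, $18, $24, $26; headcount ratio = 0.666667.
After the $5 transfer: below the line — $15, $23, $29; headcount ratio = 0.500000.
Reduction = 0.666667 − 0.500000 = 0.1667.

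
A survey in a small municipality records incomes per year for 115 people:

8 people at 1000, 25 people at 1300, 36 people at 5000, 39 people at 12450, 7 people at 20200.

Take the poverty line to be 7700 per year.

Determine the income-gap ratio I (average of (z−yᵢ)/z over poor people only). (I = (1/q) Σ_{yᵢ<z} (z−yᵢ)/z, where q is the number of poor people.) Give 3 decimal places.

Incomes under z: 8×1000, 25×1300, 36×5000 (q = 69 of N = 115).
Relative gaps: 0.8701 (×8), 0.8312 (×25), 0.3506 (×36); sum = 40.363636.
The income-gap ratio divides by q (the poor only): 40.363636 / 69 = 0.585.

0.585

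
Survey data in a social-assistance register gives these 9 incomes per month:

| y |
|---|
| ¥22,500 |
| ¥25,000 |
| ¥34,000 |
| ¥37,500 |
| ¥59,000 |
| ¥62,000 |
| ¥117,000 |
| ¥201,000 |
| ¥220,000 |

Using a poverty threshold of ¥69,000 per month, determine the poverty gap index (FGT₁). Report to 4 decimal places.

0.2802

Below z: ¥22,500, ¥25,000, ¥34,000, ¥37,500, ¥59,000, ¥62,000 (q = 6 of N = 9).
Relative gaps: (69000−22500)/69000 = 0.6739; (69000−25000)/69000 = 0.6377; (69000−34000)/69000 = 0.5072; (69000−37500)/69000 = 0.4565; (69000−59000)/69000 = 0.1449; (69000−62000)/69000 = 0.1014.
Σ = 2.521739. Dividing by the full population N = 9 gives P₁ = 0.2802.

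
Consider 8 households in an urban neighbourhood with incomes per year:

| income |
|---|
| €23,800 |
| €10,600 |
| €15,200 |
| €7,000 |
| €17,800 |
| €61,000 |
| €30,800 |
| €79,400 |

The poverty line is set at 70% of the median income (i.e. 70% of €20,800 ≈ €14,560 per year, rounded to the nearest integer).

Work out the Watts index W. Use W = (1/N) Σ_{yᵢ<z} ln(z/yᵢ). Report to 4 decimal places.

Below z: €7,000, €10,600 (q = 2 of N = 8).
Log gaps: ln(14560/7000) = 0.7324; ln(14560/10600) = 0.3174.
W = 1.049792 / 8 = 0.1312.

0.1312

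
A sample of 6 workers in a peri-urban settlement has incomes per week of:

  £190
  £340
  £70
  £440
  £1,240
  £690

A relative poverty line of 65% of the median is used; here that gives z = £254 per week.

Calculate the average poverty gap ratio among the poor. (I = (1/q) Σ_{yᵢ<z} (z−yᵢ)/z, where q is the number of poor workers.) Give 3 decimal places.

0.488

Poor units: £70, £190 (q = 2 of N = 6).
Shortfall ratios (z−y)/z: 0.7244, 0.2520; sum = 0.976378.
I averages over the q = 2 poor units only: 0.976378 / 2 = 0.488.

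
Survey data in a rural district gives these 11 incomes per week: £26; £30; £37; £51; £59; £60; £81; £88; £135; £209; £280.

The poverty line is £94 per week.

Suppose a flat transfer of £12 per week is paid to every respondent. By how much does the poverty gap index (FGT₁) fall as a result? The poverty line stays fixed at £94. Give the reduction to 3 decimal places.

0.087

Before: below the line — £26, £30, £37, £51, £59, £60, £81, £88; poverty gap index (FGT₁) = 0.30948.
After the £12 transfer: below the line — £38, £42, £49, £63, £71, £72, £93; poverty gap index (FGT₁) = 0.22244.
Reduction = 0.30948 − 0.22244 = 0.087.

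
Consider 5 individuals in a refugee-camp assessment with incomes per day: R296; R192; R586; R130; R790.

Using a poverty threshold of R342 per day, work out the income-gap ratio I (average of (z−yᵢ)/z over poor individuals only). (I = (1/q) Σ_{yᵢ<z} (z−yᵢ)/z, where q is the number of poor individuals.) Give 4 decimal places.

0.3977

Poor units: R130, R192, R296 (q = 3 of N = 5).
Relative gaps: 0.6199, 0.4386, 0.1345; sum = 1.192982.
I averages over the q = 3 poor units only: 1.192982 / 3 = 0.3977.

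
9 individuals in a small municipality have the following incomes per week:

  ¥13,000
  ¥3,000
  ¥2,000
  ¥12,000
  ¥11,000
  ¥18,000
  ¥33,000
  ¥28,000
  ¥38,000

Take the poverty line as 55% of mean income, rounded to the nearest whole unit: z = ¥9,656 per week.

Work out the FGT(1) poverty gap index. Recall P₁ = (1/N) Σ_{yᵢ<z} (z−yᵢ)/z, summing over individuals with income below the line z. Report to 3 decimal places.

Below the line: ¥2,000, ¥3,000 (q = 2 of N = 9).
Normalized shortfalls: (9656−2000)/9656 = 0.7929; (9656−3000)/9656 = 0.6893.
Sum of shortfalls = 1.482187; P₁ averages over all N: 1.482187 / 9 = 0.165.

0.165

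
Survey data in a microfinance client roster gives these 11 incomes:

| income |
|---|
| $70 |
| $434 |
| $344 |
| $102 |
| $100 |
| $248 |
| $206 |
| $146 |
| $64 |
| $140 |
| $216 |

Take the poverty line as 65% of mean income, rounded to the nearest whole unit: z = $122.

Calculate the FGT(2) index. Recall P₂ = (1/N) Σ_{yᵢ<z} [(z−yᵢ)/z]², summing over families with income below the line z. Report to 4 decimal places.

0.0425

Below z: $64, $70, $100, $102 (q = 4 of N = 11).
Gap ratios (z−y)/z: (122−64)/122 = 0.4754; (122−70)/122 = 0.4262; (122−100)/122 = 0.1803; (122−102)/122 = 0.1639.
Squared: 0.2260; 0.1817; 0.0325; 0.0269.
Sum = 0.467079; P₂ = 0.467079 / 11 = 0.0425.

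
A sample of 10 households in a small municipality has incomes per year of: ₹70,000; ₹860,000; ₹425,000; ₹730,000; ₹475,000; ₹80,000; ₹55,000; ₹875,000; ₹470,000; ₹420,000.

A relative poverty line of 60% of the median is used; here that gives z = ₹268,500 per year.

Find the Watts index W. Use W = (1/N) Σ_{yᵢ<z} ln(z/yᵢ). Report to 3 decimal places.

Poor units: ₹55,000, ₹70,000, ₹80,000 (q = 3 of N = 10).
ln(z/y) terms: ln(268500/55000) = 1.5855; ln(268500/70000) = 1.3444; ln(268500/80000) = 1.2108.
W = 4.140698 / 10 = 0.414.

0.414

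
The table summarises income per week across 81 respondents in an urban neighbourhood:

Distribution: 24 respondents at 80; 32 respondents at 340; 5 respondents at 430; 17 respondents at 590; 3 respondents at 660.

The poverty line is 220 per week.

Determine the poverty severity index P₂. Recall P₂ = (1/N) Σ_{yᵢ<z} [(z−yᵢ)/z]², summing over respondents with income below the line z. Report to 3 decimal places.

0.120

Poor units: 24×80 (q = 24 of N = 81).
Gap ratios (z−y)/z: (220−80)/220 = 0.6364 (×24).
Squared: 0.4050 (×24).
Sum = 9.719008; P₂ = 9.719008 / 81 = 0.120.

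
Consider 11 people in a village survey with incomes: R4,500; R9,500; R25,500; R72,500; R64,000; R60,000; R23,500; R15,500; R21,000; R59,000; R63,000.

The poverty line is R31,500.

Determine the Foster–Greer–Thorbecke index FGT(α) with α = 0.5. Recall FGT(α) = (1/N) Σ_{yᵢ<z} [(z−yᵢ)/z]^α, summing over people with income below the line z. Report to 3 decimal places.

Below the line: R4,500, R9,500, R15,500, R21,000, R23,500, R25,500 (q = 6 of N = 11).
Shortfall ratios: (31500−4500)/31500 = 0.8571; (31500−9500)/31500 = 0.6984; (31500−15500)/31500 = 0.5079; (31500−21000)/31500 = 0.3333; (31500−23500)/31500 = 0.2540; (31500−25500)/31500 = 0.1905.
Raised to α = 0.5: 0.92582; 0.83571; 0.71270; 0.57735; 0.50395; 0.43644.
Sum = 3.991966; FGT(0.5) = 3.991966 / 11 = 0.363.

0.363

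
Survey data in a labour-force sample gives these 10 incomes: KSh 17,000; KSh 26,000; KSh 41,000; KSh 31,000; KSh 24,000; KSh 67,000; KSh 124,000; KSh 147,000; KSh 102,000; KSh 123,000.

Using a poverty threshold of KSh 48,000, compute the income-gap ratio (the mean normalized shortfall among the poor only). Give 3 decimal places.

0.421

Below the line: KSh 17,000, KSh 24,000, KSh 26,000, KSh 31,000, KSh 41,000 (q = 5 of N = 10).
Relative gaps: 0.6458, 0.5000, 0.4583, 0.3542, 0.1458; sum = 2.104167.
I averages over the q = 5 poor units only: 2.104167 / 5 = 0.421.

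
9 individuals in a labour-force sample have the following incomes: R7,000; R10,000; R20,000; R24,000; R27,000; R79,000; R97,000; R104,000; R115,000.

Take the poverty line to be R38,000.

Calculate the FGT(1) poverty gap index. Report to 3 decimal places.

Below the line: R7,000, R10,000, R20,000, R24,000, R27,000 (q = 5 of N = 9).
Relative gaps: (38000−7000)/38000 = 0.8158; (38000−10000)/38000 = 0.7368; (38000−20000)/38000 = 0.4737; (38000−24000)/38000 = 0.3684; (38000−27000)/38000 = 0.2895.
Sum of shortfalls = 2.684211; P₁ averages over all N: 2.684211 / 9 = 0.298.

0.298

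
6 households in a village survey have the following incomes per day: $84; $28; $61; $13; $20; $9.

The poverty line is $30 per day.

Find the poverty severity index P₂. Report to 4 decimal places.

Below the line: $9, $13, $20, $28 (q = 4 of N = 6).
Gap ratios (z−y)/z: (30−9)/30 = 0.7000; (30−13)/30 = 0.5667; (30−20)/30 = 0.3333; (30−28)/30 = 0.0667.
Squared: 0.4900; 0.3211; 0.1111; 0.0044.
Sum = 0.926667; P₂ = 0.926667 / 6 = 0.1544.

0.1544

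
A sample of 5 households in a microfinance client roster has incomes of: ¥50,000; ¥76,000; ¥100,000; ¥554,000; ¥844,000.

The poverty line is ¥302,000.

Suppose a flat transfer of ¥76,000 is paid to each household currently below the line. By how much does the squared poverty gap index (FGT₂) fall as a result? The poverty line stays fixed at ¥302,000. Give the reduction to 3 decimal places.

Before: below the line — ¥50,000, ¥76,000, ¥100,000; squared poverty gap index (FGT₂) = 0.34074.
After the ¥76,000 transfer: below the line — ¥126,000, ¥152,000, ¥176,000; squared poverty gap index (FGT₂) = 0.15208.
Reduction = 0.34074 − 0.15208 = 0.189.

0.189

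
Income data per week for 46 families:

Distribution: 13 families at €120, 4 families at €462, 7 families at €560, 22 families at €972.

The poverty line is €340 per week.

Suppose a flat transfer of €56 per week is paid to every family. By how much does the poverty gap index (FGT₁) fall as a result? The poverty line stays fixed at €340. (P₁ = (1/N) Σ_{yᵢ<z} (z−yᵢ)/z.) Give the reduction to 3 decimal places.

0.047

Before: below the line — 13×€120; poverty gap index (FGT₁) = 0.18286.
After the €56 transfer: below the line — 13×€176; poverty gap index (FGT₁) = 0.13632.
Reduction = 0.18286 − 0.13632 = 0.047.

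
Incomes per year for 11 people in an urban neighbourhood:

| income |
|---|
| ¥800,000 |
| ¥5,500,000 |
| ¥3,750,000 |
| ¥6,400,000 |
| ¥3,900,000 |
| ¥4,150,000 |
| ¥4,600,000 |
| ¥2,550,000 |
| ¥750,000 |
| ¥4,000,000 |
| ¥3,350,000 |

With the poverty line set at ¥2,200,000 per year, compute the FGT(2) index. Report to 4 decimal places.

0.0763

Below the line: ¥750,000, ¥800,000 (q = 2 of N = 11).
Normalized shortfalls: (2200000−750000)/2200000 = 0.6591; (2200000−800000)/2200000 = 0.6364.
Squared: 0.4344; 0.4050.
Sum = 0.839360; P₂ = 0.839360 / 11 = 0.0763.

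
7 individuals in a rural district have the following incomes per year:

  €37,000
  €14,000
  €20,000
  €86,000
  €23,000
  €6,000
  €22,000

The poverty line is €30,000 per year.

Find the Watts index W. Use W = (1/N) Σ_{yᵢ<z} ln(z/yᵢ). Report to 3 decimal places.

Below z: €6,000, €14,000, €20,000, €22,000, €23,000 (q = 5 of N = 7).
ln(z/y) terms: ln(30000/6000) = 1.6094; ln(30000/14000) = 0.7621; ln(30000/20000) = 0.4055; ln(30000/22000) = 0.3102; ln(30000/23000) = 0.2657.
W = 3.352901 / 7 = 0.479.

0.479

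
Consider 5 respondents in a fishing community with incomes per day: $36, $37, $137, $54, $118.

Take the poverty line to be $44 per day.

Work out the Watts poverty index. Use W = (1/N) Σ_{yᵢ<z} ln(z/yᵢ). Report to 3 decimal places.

0.075

Poor units: $36, $37 (q = 2 of N = 5).
ln(z/y) terms: ln(44/36) = 0.2007; ln(44/37) = 0.1733.
W = 0.373942 / 5 = 0.075.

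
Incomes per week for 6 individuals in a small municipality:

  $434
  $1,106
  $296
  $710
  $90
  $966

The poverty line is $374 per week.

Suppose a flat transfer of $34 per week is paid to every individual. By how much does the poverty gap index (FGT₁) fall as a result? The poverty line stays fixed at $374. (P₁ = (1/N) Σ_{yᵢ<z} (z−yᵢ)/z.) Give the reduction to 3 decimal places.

Before: below the line — $90, $296; poverty gap index (FGT₁) = 0.16132.
After the $34 transfer: below the line — $124, $330; poverty gap index (FGT₁) = 0.13102.
Reduction = 0.16132 − 0.13102 = 0.030.

0.030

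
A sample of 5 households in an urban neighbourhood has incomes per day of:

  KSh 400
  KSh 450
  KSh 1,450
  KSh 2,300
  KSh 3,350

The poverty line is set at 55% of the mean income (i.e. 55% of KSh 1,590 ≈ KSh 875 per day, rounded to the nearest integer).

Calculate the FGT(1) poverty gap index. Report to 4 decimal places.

0.2057

Poor units: KSh 400, KSh 450 (q = 2 of N = 5).
Shortfall ratios: (875−400)/875 = 0.5429; (875−450)/875 = 0.4857.
Σ = 1.028571. Dividing by the full population N = 5 gives P₁ = 0.2057.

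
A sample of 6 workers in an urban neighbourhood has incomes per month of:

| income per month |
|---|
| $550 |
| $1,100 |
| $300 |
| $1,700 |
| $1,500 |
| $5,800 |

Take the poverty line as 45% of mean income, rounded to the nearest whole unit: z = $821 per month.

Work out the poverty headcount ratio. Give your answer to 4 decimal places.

0.3333

2 of the 6 workers have income below $821.
H = 2/6 = 0.3333.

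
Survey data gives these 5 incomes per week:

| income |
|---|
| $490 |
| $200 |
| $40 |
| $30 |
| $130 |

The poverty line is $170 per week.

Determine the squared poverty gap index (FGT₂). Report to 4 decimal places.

Below the line: $30, $40, $130 (q = 3 of N = 5).
Normalized shortfalls: (170−30)/170 = 0.8235; (170−40)/170 = 0.7647; (170−130)/170 = 0.2353.
Squared: 0.6782; 0.5848; 0.0554.
Sum = 1.318339; P₂ = 1.318339 / 5 = 0.2637.

0.2637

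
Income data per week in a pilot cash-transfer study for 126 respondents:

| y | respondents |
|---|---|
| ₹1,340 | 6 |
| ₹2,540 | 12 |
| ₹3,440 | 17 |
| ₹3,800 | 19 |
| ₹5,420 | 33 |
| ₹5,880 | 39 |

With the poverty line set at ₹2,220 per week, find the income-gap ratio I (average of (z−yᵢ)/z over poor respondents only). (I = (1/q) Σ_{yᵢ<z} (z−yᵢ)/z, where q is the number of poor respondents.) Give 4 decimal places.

Below z: 6×₹1,340 (q = 6 of N = 126).
Shortfall ratios (z−y)/z: 0.3964 (×6); sum = 2.378378.
The income-gap ratio divides by q (the poor only): 2.378378 / 6 = 0.3964.

0.3964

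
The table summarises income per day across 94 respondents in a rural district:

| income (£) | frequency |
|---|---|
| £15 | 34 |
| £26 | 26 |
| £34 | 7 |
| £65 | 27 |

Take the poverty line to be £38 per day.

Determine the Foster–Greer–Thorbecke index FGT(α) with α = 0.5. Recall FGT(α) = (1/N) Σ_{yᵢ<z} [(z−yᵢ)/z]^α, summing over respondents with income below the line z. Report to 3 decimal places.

0.461

Below the line: 34×£15, 26×£26, 7×£34 (q = 67 of N = 94).
Relative gaps: (38−15)/38 = 0.6053 (×34); (38−26)/38 = 0.3158 (×26); (38−34)/38 = 0.1053 (×7).
Raised to α = 0.5: 0.77799 (×34); 0.56195 (×26); 0.32444 (×7).
Sum = 43.333383; FGT(0.5) = 43.333383 / 94 = 0.461.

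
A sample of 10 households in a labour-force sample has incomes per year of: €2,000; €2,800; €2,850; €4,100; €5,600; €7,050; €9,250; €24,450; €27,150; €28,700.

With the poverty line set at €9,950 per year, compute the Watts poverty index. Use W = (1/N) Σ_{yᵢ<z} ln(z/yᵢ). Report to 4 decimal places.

Poor units: €2,000, €2,800, €2,850, €4,100, €5,600, €7,050, €9,250 (q = 7 of N = 10).
ln(z/y) terms: ln(9950/2000) = 1.6044; ln(9950/2800) = 1.2680; ln(9950/2850) = 1.2503; ln(9950/4100) = 0.8866; ln(9950/5600) = 0.5748; ln(9950/7050) = 0.3445; ln(9950/9250) = 0.0729.
W = 6.001518 / 10 = 0.6002.

0.6002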